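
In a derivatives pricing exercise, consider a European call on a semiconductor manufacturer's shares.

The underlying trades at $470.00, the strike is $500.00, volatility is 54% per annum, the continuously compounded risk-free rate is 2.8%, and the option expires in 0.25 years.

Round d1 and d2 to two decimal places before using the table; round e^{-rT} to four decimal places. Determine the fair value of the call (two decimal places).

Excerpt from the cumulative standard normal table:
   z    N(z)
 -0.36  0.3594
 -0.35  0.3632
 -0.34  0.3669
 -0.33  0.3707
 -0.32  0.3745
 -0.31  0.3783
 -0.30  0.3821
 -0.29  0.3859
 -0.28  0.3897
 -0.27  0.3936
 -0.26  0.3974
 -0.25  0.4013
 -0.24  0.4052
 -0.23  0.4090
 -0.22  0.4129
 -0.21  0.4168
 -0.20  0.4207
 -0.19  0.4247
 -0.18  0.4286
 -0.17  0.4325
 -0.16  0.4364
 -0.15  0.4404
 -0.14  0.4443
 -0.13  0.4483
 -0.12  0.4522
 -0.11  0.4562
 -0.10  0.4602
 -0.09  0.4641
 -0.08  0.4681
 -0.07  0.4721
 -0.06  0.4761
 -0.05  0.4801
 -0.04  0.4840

$39.72

σ√T = 0.54·√0.25 = 0.2700
ln(S/K) + (r + σ²/2)T = ln(470/500) + (0.028 + 0.54²/2)·0.25 = -0.0619 + 0.0435 = -0.0184
d₁ = -0.0184 / 0.2700 = -0.0682 which rounds to -0.07
d₂ = d₁ − σ√T = -0.0682 − 0.2700 = -0.3382 which rounds to -0.34
exp(−rT) = exp(−0.028·0.25) = 0.9930
N(d₁) = N(-0.07) = 0.4721;  N(d₂) = N(-0.34) = 0.3669
C = 470·0.4721 − 500·0.9930·0.3669 = 221.8870 − 182.1659 = 39.7211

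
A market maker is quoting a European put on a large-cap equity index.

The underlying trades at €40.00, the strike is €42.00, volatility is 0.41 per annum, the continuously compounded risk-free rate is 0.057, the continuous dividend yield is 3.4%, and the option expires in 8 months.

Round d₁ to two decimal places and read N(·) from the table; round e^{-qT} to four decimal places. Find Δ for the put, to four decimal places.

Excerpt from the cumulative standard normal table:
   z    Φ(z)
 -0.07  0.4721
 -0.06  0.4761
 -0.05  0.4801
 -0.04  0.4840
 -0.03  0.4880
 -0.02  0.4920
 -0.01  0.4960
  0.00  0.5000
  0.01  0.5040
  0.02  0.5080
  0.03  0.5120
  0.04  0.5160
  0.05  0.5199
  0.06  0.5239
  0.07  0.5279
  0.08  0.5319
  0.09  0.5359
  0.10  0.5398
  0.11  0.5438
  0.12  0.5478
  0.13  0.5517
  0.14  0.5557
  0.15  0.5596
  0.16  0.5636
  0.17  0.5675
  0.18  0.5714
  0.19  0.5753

T = 0.6667;  σ√T = 0.3348
d₁ = [ln(40/42) + (0.057 − 0.034 + 0.41²/2)·0.6667] / 0.3348 = [-0.0488 + 0.0714] / 0.3348 = 0.0674 ⇒ 0.07
N(d₁) = N(0.07) = 0.5279
Δ_put = exp(−qT)·(N(d₁) − 1) = 0.9776·(0.5279 − 1) = -0.4615

-0.4615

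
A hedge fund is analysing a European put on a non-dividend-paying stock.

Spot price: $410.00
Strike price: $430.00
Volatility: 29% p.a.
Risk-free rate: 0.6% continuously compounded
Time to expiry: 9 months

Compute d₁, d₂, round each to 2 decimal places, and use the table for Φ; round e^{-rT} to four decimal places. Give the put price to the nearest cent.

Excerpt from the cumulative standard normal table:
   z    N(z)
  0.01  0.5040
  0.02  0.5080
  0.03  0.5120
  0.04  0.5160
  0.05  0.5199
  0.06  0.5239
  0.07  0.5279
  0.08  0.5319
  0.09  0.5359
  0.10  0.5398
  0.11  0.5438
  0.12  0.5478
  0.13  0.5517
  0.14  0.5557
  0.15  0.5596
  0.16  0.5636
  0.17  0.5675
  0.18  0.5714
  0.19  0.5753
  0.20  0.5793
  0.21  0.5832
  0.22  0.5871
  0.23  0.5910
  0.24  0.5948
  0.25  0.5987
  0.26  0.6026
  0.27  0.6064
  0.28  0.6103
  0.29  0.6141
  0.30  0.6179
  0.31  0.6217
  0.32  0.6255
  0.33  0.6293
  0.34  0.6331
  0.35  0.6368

T = 0.75;  σ√T = 0.2511
ln(S/K) + (r + σ²/2)T = ln(410/430) + (0.006 + 0.29²/2)·0.75 = -0.0476 + 0.0360 = -0.0116
d₁ = -0.0116 / 0.2511 = -0.0462 ≈ -0.05
d₂ = d₁ − σ√T = -0.0462 − 0.2511 = -0.2973 ≈ -0.30
exp(−rT) = exp(−0.006·0.75) = 0.9955
N(−d₂) = N(0.30) = 0.6179;  N(−d₁) = N(0.05) = 0.5199
P = 430·0.9955·0.6179 − 410·0.5199 = 264.5014 − 213.1590 = 51.3424

$51.34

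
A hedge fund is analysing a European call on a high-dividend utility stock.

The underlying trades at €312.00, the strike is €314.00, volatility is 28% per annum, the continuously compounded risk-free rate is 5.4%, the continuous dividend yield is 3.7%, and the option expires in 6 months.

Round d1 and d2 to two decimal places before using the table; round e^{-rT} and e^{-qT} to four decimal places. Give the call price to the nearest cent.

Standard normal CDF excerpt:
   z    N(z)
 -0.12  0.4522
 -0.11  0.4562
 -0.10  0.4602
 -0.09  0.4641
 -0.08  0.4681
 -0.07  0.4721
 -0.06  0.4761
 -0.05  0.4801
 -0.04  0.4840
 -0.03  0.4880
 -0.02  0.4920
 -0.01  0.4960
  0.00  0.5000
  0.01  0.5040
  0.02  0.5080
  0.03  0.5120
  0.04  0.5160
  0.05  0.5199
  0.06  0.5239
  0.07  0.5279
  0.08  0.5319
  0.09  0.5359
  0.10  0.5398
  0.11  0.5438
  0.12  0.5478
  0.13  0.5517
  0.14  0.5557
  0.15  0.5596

σ√T = 0.28·√0.5 = 0.1980
d₁ = [ln(312/314) + (0.054 − 0.037 + 0.28²/2)·0.5] / 0.1980 = [-0.0064 + 0.0281] / 0.1980 = 0.1097 ≈ 0.11
d₂ = d₁ − σ√T = 0.1097 − 0.1980 = -0.0883 ≈ -0.09
e^(−qT) = e^(−0.037·0.5) = 0.9817;  e^(−rT) = e^(−0.054·0.5) = 0.9734
C = 312·0.9817·N(0.11) − 314·0.9734·N(-0.09) = 312·0.9817·0.5438 − 314·0.9734·0.4641 = 166.5607 − 141.8511 = 24.7097

€24.71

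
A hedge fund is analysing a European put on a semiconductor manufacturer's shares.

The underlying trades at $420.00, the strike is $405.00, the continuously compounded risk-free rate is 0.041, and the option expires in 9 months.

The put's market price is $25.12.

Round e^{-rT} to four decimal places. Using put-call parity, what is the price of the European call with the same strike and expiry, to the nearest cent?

$52.39

exp(−rT) = exp(−0.041·0.75) = 0.9697
Put-call parity: C − P = S − K·e^(−rT) = 420 − 405·0.9697 = 420 − 392.7285 = 27.2715
C = P + (C − P) = 25.12 + (27.2715) = 52.3915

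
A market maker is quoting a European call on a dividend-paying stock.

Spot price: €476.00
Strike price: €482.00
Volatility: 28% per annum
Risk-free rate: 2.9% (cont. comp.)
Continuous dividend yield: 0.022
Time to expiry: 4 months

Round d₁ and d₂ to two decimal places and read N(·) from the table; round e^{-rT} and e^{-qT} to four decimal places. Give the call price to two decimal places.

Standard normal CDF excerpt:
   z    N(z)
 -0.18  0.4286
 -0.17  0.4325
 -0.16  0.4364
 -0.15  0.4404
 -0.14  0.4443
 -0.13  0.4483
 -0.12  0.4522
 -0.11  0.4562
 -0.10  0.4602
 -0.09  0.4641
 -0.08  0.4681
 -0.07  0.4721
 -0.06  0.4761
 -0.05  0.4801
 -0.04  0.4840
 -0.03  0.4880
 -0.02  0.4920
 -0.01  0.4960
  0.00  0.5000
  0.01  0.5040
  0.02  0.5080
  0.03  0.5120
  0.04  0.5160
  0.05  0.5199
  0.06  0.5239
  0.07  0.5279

€27.95

σ√T = 0.28 × 0.5774 = 0.1617
d₁ = [ln(476/482) + (0.029 − 0.022 + 0.28²/2)·0.3333] / 0.1617 = [-0.0125 + 0.0154] / 0.1617 = 0.0178 which rounds to 0.02
d₂ = d₁ − σ√T = 0.0178 − 0.1617 = -0.1439 which rounds to -0.14
exp(−qT) = exp(−0.022·0.3333) = 0.9927;  exp(−rT) = exp(−0.029·0.3333) = 0.9904
N(d₁) = N(0.02) = 0.5080;  N(d₂) = N(-0.14) = 0.4443
C = 476·0.9927·0.5080 − 482·0.9904·0.4443 = 240.0428 − 212.0967 = 27.9461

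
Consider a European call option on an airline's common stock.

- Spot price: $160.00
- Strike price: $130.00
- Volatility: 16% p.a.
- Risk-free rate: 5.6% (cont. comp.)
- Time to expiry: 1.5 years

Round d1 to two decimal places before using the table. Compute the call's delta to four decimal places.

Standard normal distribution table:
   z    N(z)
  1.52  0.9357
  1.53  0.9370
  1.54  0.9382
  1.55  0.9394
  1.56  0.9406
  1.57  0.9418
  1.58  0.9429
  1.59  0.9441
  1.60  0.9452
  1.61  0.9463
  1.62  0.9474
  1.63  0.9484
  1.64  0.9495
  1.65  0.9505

0.9441

σ√T = 0.16·√1.5 = 0.1960
d₁ = [ln(160/130) + (0.056 + ½·0.16²)·1.5] / (σ√T) = (0.2076 + 0.1032) / 0.1960 = 1.5862 ≈ 1.59
N(d₁) = N(1.59) = 0.9441
Δ_call = N(d₁) = 0.9441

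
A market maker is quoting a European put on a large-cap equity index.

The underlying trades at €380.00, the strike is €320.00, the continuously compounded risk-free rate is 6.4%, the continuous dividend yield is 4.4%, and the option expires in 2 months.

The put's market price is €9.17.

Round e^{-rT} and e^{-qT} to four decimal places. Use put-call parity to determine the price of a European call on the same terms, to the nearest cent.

€69.79

exp(−qT) = exp(−0.044·0.1667) = 0.9927;  exp(−rT) = exp(−0.064·0.1667) = 0.9894
Put-call parity: C − P = S·e^(−qT) − K·e^(−rT) = 380·0.9927 − 320·0.9894 = 377.2260 − 316.6080 = 60.6180
C = P + (C − P) = 9.17 + (60.6180) = 69.7880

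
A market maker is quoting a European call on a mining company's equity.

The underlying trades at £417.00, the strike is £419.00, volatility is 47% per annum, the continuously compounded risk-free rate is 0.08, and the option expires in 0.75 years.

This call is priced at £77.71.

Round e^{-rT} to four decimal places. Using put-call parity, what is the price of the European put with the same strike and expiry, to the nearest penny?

exp(−rT) = exp(−0.08·0.75) = 0.9418
Put-call parity: C − P = S − K·e^(−rT) = 417 − 419·0.9418 = 417 − 394.6142 = 22.3858
P = C − (C − P) = 77.71 − (22.3858) = 55.3242

£55.32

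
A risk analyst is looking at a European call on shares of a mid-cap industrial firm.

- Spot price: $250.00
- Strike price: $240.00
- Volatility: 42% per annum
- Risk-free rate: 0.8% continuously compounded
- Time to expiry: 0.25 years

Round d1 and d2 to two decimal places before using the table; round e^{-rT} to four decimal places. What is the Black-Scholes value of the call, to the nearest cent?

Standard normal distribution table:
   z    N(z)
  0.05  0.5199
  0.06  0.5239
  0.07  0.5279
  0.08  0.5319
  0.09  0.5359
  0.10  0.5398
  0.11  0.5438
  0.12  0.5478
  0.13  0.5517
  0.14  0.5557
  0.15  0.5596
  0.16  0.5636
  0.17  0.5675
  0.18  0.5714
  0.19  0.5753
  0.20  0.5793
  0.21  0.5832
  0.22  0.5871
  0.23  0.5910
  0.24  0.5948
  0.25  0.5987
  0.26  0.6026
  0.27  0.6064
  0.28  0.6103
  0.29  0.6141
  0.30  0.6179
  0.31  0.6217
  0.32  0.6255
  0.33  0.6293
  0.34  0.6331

$26.13

T = 0.25;  σ√T = 0.2100
ln(S/K) + (r + σ²/2)T = ln(250/240) + (0.008 + 0.42²/2)·0.25 = 0.0408 + 0.0240 = 0.0649
d₁ = 0.0649 / 0.2100 = 0.3089 ≈ 0.31
d₂ = d₁ − σ√T = 0.3089 − 0.2100 = 0.0989 ≈ 0.10
exp(−rT) = exp(−0.008·0.25) = 0.9980
N(d₁) = N(0.31) = 0.6217;  N(d₂) = N(0.10) = 0.5398
C = 250·0.6217 − 240·0.9980·0.5398 = 155.4250 − 129.2929 = 26.1321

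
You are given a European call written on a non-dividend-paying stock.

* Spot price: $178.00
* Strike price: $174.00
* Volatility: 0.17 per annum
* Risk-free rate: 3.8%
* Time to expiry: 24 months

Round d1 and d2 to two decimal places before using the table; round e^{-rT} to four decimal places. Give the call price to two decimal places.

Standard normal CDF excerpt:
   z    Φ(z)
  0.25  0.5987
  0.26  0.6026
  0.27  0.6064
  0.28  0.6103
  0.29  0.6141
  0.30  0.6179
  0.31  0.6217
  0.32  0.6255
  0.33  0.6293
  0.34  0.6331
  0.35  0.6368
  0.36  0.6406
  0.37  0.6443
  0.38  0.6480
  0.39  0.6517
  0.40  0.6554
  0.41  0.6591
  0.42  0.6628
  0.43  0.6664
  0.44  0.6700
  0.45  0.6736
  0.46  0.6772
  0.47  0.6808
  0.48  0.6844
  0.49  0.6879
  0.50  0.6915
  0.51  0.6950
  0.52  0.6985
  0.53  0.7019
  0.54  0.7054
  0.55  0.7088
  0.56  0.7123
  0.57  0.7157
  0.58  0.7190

T = 2;  σ√T = 0.2404
ln(S/K) + (r + σ²/2)T = ln(178/174) + (0.038 + 0.17²/2)·2 = 0.0227 + 0.1049 = 0.1276
d₁ = 0.1276 / 0.2404 = 0.5309 ⇒ 0.53
d₂ = d₁ − σ√T = 0.5309 − 0.2404 = 0.2904 ⇒ 0.29
e^(−rT) = e^(−0.038·2) = 0.9268
N(d₁) = N(0.53) = 0.7019;  N(d₂) = N(0.29) = 0.6141
C = 178·0.7019 − 174·0.9268·0.6141 = 124.9382 − 99.0317 = 25.9065

$25.91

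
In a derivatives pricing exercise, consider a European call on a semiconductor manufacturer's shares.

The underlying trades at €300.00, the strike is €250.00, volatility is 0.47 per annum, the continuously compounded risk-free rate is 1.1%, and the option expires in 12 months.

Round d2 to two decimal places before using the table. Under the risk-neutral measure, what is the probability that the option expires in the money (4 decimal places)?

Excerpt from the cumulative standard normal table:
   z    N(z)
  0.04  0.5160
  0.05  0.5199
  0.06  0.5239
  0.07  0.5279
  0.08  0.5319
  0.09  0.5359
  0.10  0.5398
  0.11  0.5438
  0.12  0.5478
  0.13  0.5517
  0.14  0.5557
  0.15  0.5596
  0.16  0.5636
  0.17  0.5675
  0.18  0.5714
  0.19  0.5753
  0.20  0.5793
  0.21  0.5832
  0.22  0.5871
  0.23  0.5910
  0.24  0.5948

0.5714

σ√T = 0.47·√1 = 0.4700
d₁ = [ln(300/250) + (0.011 + 0.47²/2)·1] / 0.4700 = [0.1823 + 0.1214] / 0.4700 = 0.6463 ≈ 0.65
d₂ = d₁ − σ√T = 0.6463 − 0.4700 = 0.1763 ≈ 0.18
Risk-neutral Pr[S_T > K] = N(d₂) = N(0.18) = 0.5714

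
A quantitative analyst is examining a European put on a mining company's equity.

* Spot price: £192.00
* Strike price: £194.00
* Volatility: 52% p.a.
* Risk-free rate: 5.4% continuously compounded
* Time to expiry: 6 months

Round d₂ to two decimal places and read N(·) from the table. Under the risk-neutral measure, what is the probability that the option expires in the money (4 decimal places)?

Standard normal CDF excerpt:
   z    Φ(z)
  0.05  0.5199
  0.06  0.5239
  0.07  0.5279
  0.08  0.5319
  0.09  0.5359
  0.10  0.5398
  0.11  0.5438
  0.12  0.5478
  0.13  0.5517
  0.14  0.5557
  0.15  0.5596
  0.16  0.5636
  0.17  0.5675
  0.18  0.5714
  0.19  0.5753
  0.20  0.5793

T = 0.5;  σ√T = 0.3677
d₁ = [ln(192/194) + (0.054 + 0.52²/2)·0.5] / 0.3677 = [-0.0104 + 0.0946] / 0.3677 = 0.2291 ≈ 0.23
d₂ = d₁ − σ√T = 0.2291 − 0.3677 = -0.1386 ≈ -0.14
Pr(exercise) under Q = N(−d₂) = N(0.14) = 0.5557

0.5557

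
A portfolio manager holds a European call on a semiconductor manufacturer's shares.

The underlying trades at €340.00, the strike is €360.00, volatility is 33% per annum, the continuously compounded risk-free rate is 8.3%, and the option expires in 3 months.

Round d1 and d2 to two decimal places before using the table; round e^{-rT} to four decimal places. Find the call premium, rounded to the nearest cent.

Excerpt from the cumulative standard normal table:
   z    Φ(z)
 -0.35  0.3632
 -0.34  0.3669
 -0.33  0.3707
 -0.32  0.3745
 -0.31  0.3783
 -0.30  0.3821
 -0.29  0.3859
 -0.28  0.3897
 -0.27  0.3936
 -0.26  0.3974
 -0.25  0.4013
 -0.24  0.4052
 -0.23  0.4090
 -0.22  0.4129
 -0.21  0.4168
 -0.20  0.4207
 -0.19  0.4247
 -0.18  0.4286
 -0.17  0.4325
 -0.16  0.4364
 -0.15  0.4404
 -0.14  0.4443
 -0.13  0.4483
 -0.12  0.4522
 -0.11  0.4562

€16.33

T = 0.25;  σ√T = 0.1650
d₁ = [ln(340/360) + (0.083 + ½·0.33²)·0.25] / (σ√T) = (-0.0572 + 0.0344) / 0.1650 = -0.1382 ⇒ -0.14
d₂ = -0.1382 − 0.1650 = -0.3032 ⇒ -0.30
e^(−rT) = e^(−0.083·0.25) = 0.9795
N(d₁) = N(-0.14) = 0.4443;  N(d₂) = N(-0.30) = 0.3821
C = 340·0.4443 − 360·0.9795·0.3821 = 151.0620 − 134.7361 = 16.3259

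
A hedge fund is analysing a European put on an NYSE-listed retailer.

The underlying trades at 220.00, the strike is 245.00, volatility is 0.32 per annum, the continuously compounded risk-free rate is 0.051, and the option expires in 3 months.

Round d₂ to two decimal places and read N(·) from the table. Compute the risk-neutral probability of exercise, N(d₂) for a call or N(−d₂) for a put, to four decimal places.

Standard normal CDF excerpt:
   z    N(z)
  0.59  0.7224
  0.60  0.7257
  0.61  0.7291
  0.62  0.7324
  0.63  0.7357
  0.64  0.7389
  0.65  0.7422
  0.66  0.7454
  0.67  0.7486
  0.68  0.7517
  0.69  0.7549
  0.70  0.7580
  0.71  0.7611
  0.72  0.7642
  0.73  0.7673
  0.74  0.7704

0.7486

σ√T = 0.32·√0.25 = 0.1600
ln(S/K) + (r + σ²/2)T = ln(220/245) + (0.051 + 0.32²/2)·0.25 = -0.1076 + 0.0255 = -0.0821
d₁ = -0.0821 / 0.1600 = -0.5130 which rounds to -0.51
d₂ = d₁ − σ√T = -0.5130 − 0.1600 = -0.6730 which rounds to -0.67
Risk-neutral Pr[S_T < K] = N(−d₂) = N(0.67) = 0.7486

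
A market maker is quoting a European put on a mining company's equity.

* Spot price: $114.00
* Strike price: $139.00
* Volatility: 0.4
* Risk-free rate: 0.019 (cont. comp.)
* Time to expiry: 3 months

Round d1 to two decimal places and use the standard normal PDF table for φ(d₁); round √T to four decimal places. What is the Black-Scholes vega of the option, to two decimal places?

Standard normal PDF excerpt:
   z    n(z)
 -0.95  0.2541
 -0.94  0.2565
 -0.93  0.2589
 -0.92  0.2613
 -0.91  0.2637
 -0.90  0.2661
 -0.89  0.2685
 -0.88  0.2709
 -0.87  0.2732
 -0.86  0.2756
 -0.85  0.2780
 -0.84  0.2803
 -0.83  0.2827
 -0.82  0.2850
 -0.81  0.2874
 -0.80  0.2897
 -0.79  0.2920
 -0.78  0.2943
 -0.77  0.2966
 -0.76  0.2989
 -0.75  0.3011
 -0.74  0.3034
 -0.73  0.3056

15.57

σ√T = 0.4·√0.25 = 0.2000
d₁ = [ln(114/139) + (0.019 + 0.4²/2)·0.25] / 0.2000 = [-0.1983 + 0.0248] / 0.2000 = -0.8676 which rounds to -0.87
√T = √0.25 = 0.5000
φ(d₁) = φ(-0.87) = 0.2732
vega = S·φ(d₁)·√T = 114·0.2732·0.5000 = 15.5724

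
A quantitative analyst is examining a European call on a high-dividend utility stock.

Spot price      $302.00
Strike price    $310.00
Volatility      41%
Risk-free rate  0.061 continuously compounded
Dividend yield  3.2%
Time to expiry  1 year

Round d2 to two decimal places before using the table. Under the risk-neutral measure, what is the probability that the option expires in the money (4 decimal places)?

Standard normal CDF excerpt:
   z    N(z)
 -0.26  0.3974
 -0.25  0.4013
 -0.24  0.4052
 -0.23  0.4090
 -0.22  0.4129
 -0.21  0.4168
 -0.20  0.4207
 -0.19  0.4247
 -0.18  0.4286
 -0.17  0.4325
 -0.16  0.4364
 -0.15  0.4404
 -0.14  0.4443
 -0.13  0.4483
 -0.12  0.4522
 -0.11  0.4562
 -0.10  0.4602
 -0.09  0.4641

σ√T = 0.41·√1 = 0.4100
d₁ = [ln(302/310) + (0.061 − 0.032 + ½·0.41²)·1] / (σ√T) = (-0.0261 + 0.1130) / 0.4100 = 0.2120 ≈ 0.21
d₂ = 0.2120 − 0.4100 = -0.1980 ≈ -0.20
Risk-neutral Pr[S_T > K] = N(d₂) = N(-0.20) = 0.4207

0.4207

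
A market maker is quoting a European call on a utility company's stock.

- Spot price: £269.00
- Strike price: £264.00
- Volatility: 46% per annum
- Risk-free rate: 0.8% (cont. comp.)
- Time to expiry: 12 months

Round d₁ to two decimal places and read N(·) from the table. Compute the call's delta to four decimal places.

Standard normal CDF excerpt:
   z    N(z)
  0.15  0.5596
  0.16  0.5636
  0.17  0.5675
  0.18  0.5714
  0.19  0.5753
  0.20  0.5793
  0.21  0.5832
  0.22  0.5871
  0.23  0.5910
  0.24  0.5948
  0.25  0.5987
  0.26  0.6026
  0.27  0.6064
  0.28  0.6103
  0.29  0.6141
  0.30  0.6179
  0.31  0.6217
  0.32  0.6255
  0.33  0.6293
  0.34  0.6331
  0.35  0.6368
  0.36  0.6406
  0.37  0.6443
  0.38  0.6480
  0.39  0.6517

0.6141

σ√T = 0.46 × 1.0000 = 0.4600
d₁ = [ln(269/264) + (0.008 + ½·0.46²)·1] / (σ√T) = (0.0188 + 0.1138) / 0.4600 = 0.2882 ≈ 0.29
N(d₁) = N(0.29) = 0.6141
Δ_call = N(d₁) = 0.6141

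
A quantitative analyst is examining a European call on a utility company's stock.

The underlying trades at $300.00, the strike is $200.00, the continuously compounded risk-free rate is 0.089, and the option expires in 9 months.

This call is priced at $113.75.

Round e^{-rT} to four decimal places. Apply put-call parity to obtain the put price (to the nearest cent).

$0.83

exp(−rT) = exp(−0.089·0.75) = 0.9354
Put-call parity: C − P = S − K·e^(−rT) = 300 − 200·0.9354 = 300 − 187.0800 = 112.9200
P = C − (C − P) = 113.75 − (112.9200) = 0.8300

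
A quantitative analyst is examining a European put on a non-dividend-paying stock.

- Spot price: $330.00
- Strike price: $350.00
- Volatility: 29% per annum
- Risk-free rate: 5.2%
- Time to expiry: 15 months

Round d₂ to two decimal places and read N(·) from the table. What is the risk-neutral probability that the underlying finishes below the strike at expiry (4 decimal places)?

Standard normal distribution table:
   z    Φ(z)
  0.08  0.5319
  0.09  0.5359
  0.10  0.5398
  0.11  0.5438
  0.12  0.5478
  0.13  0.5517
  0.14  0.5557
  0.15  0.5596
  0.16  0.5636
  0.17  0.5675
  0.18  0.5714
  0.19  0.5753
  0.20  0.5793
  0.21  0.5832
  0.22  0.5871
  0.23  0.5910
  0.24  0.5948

σ√T = 0.29·√1.25 = 0.3242
ln(S/K) + (r + σ²/2)T = ln(330/350) + (0.052 + 0.29²/2)·1.25 = -0.0588 + 0.1176 = 0.0587
d₁ = 0.0587 / 0.3242 = 0.1811 ⇒ 0.18
d₂ = d₁ − σ√T = 0.1811 − 0.3242 = -0.1431 ⇒ -0.14
Risk-neutral Pr[S_T < K] = N(−d₂) = N(0.14) = 0.5557

0.5557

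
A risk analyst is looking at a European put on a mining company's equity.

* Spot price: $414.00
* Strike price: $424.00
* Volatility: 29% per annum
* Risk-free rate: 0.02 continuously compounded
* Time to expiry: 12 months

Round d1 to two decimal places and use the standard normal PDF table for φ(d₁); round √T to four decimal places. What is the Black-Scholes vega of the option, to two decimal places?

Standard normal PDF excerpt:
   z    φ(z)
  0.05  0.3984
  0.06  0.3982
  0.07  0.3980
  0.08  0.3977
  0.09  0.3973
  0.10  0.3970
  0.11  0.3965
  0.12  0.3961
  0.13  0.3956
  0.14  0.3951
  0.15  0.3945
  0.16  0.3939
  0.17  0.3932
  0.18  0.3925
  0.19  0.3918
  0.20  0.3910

163.78

σ√T = 0.29·√1 = 0.2900
d₁ = [ln(414/424) + (0.02 + 0.29²/2)·1] / 0.2900 = [-0.0239 + 0.0620] / 0.2900 = 0.1317 ⇒ 0.13
√T = √1 = 1.0000
φ(d₁) = φ(0.13) = 0.3956
vega = S·φ(d₁)·√T = 414·0.3956·1.0000 = 163.7784
(Vega is the same for a European call and put with the same parameters.)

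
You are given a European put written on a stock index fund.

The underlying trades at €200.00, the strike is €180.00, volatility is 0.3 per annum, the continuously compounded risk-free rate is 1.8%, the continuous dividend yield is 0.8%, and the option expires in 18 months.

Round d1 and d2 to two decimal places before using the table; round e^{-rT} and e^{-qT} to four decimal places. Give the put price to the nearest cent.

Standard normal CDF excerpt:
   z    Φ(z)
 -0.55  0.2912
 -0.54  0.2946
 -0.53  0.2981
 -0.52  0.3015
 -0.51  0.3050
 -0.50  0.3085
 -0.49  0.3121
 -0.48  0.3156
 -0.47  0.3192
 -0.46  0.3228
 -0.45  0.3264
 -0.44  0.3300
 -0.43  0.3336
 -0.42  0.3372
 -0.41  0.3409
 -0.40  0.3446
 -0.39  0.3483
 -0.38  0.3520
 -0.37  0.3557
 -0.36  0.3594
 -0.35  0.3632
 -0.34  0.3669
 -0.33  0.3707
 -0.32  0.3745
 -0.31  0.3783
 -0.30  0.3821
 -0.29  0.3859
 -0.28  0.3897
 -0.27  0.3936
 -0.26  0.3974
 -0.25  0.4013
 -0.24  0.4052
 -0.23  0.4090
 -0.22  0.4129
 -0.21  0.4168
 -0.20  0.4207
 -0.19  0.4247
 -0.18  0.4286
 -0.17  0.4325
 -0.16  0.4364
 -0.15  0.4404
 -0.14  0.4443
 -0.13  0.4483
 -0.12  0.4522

σ√T = 0.3 × 1.2247 = 0.3674
d₁ = [ln(200/180) + (0.018 − 0.008 + 0.3²/2)·1.5] / 0.3674 = [0.1054 + 0.0825] / 0.3674 = 0.5113 ≈ 0.51
d₂ = d₁ − σ√T = 0.5113 − 0.3674 = 0.1439 ≈ 0.14
e^(−qT) = e^(−0.008·1.5) = 0.9881;  e^(−rT) = e^(−0.018·1.5) = 0.9734
P = 180·0.9734·N(-0.14) − 200·0.9881·N(-0.51) = 180·0.9734·0.4443 − 200·0.9881·0.3050 = 77.8467 − 60.2741 = 17.5726

€17.57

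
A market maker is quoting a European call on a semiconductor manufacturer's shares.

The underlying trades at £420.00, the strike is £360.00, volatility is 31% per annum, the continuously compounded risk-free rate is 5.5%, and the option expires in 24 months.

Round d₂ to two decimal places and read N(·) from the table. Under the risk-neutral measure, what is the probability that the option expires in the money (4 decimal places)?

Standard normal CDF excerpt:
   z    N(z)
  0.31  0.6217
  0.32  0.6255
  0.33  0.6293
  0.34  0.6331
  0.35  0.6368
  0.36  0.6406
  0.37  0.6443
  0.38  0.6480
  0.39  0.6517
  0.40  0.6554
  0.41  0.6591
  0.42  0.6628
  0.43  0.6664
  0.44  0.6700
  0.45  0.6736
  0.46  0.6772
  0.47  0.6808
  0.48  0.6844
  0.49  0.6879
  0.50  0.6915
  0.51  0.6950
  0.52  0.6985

0.6480

σ√T = 0.31·√2 = 0.4384
d₁ = [ln(420/360) + (0.055 + 0.31²/2)·2] / 0.4384 = [0.1542 + 0.2061] / 0.4384 = 0.8217 ⇒ 0.82
d₂ = d₁ − σ√T = 0.8217 − 0.4384 = 0.3833 ⇒ 0.38
Risk-neutral Pr[S_T > K] = N(d₂) = N(0.38) = 0.6480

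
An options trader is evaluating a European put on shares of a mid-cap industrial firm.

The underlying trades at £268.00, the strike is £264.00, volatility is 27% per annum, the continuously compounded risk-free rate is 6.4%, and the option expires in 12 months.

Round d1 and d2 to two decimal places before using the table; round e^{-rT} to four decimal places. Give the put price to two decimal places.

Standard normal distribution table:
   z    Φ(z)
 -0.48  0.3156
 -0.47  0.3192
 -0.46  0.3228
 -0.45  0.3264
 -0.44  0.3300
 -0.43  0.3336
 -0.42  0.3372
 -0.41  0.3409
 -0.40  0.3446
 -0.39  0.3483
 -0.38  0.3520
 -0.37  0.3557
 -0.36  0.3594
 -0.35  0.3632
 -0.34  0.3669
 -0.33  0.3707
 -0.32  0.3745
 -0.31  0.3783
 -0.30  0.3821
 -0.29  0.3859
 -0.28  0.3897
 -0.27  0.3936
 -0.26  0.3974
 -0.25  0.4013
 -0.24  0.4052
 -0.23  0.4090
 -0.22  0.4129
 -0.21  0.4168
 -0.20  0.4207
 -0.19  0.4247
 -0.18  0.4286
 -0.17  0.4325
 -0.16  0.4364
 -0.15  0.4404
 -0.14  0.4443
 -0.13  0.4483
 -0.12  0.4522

£18.66

σ√T = 0.27 × 1.0000 = 0.2700
ln(S/K) + (r + σ²/2)T = ln(268/264) + (0.064 + 0.27²/2)·1 = 0.0150 + 0.1005 = 0.1155
d₁ = 0.1155 / 0.2700 = 0.4277 ≈ 0.43
d₂ = d₁ − σ√T = 0.4277 − 0.2700 = 0.1577 ≈ 0.16
e^(−rT) = e^(−0.064·1) = 0.9380
N(−d₂) = N(-0.16) = 0.4364;  N(−d₁) = N(-0.43) = 0.3336
P = 264·0.9380·0.4364 − 268·0.3336 = 108.0666 − 89.4048 = 18.6618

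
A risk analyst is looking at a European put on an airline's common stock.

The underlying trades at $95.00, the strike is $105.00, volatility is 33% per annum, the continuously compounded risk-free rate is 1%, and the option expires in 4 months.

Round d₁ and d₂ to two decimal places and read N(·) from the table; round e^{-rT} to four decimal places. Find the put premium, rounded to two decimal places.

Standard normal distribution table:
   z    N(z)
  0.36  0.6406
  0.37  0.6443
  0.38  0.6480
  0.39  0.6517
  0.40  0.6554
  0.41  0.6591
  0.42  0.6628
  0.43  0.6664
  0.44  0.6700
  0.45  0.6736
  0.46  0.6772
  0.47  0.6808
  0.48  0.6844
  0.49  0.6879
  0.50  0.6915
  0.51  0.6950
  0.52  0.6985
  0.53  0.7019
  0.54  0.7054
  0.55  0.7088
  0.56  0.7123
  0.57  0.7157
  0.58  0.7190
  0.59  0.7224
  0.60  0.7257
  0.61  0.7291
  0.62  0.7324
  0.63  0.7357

T = 0.3333;  σ√T = 0.1905
d₁ = [ln(95/105) + (0.01 + 0.33²/2)·0.3333] / 0.1905 = [-0.1001 + 0.0215] / 0.1905 = -0.4125 ≈ -0.41
d₂ = d₁ − σ√T = -0.4125 − 0.1905 = -0.6031 ≈ -0.60
e^(−rT) = e^(−0.01·0.3333) = 0.9967
P = 105·0.9967·N(0.60) − 95·N(0.41) = 105·0.9967·0.7257 − 95·0.6591 = 75.9470 − 62.6145 = 13.3325

$13.33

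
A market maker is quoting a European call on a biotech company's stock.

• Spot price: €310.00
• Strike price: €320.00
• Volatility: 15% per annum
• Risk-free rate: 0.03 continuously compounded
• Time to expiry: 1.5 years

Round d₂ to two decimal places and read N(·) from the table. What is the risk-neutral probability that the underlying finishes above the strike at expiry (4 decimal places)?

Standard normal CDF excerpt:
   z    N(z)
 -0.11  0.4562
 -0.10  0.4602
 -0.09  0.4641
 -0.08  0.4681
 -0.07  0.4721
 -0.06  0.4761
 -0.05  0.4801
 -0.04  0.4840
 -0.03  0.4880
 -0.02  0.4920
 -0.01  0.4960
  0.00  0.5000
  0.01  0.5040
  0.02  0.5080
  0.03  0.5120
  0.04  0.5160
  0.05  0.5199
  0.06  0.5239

σ√T = 0.15 × 1.2247 = 0.1837
ln(S/K) + (r + σ²/2)T = ln(310/320) + (0.03 + 0.15²/2)·1.5 = -0.0317 + 0.0619 = 0.0301
d₁ = 0.0301 / 0.1837 = 0.1640 ⇒ 0.16
d₂ = d₁ − σ√T = 0.1640 − 0.1837 = -0.0197 ⇒ -0.02
Pr(exercise) under Q = N(d₂) = 0.4920

0.4920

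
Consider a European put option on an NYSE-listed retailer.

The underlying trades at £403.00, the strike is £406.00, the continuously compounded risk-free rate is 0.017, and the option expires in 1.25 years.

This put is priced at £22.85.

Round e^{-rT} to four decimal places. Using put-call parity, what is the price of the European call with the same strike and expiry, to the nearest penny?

£28.38

e^(−rT) = e^(−0.017·1.25) = 0.9790
Put-call parity: C − P = S − K·e^(−rT) = 403 − 406·0.9790 = 403 − 397.4740 = 5.5260
C = P + (C − P) = 22.85 + (5.5260) = 28.3760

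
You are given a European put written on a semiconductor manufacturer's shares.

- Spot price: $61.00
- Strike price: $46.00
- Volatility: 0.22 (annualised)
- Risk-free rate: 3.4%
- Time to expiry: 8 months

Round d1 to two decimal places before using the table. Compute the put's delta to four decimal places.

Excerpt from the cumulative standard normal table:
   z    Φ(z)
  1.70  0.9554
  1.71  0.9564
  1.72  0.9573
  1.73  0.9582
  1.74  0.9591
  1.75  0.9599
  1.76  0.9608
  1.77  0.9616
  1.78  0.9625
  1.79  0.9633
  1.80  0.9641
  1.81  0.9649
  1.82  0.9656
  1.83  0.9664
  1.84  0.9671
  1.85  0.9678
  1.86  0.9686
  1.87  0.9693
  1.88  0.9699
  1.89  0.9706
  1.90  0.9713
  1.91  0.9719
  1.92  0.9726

-0.0367

σ√T = 0.22 × 0.8165 = 0.1796
d₁ = [ln(61/46) + (0.034 + 0.22²/2)·0.6667] / 0.1796 = [0.2822 + 0.0388] / 0.1796 = 1.7872 ≈ 1.79
N(d₁) = N(1.79) = 0.9633
Δ_put = N(d₁) − 1 = 0.9633 − 1 = -0.0367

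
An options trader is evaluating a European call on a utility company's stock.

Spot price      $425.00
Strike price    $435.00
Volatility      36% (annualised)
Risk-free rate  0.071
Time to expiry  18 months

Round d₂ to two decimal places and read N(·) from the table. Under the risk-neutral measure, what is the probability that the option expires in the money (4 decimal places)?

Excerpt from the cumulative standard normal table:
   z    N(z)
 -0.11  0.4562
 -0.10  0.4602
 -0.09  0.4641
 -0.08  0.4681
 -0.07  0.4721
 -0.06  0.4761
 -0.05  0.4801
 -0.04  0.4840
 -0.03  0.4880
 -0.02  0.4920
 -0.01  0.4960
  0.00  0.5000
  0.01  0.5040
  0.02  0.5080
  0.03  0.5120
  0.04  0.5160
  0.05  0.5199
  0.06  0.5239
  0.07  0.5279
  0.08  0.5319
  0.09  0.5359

0.4880

σ√T = 0.36 × 1.2247 = 0.4409
d₁ = [ln(425/435) + (0.071 + 0.36²/2)·1.5] / 0.4409 = [-0.0233 + 0.2037] / 0.4409 = 0.4093 ≈ 0.41
d₂ = d₁ − σ√T = 0.4093 − 0.4409 = -0.0317 ≈ -0.03
Pr(exercise) under Q = N(d₂) = 0.4880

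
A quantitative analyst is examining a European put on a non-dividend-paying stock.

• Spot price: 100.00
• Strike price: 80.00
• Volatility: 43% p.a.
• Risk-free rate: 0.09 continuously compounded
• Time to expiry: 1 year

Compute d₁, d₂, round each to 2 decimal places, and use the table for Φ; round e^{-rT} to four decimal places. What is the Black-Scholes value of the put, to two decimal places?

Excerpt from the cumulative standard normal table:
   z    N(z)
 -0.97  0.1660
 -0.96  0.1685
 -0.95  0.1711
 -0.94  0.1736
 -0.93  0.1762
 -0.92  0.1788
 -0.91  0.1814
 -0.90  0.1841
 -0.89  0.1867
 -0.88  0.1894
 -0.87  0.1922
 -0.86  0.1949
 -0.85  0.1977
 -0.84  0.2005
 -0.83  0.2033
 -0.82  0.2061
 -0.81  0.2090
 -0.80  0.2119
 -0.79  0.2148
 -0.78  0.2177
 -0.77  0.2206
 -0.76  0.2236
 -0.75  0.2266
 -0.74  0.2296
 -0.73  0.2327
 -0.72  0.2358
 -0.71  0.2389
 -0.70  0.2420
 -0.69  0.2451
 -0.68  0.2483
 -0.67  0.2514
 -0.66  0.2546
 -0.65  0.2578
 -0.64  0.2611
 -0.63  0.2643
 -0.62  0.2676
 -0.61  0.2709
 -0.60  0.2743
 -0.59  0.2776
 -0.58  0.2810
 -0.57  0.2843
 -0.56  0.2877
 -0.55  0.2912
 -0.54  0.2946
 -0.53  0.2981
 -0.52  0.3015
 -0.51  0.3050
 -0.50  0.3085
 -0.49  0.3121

σ√T = 0.43·√1 = 0.4300
d₁ = [ln(100/80) + (0.09 + 0.43²/2)·1] / 0.4300 = [0.2231 + 0.1825] / 0.4300 = 0.9432 which rounds to 0.94
d₂ = d₁ − σ√T = 0.9432 − 0.4300 = 0.5132 which rounds to 0.51
exp(−rT) = exp(−0.09·1) = 0.9139
N(−d₂) = N(-0.51) = 0.3050;  N(−d₁) = N(-0.94) = 0.1736
P = 80·0.9139·0.3050 − 100·0.1736 = 22.2992 − 17.3600 = 4.9392

4.94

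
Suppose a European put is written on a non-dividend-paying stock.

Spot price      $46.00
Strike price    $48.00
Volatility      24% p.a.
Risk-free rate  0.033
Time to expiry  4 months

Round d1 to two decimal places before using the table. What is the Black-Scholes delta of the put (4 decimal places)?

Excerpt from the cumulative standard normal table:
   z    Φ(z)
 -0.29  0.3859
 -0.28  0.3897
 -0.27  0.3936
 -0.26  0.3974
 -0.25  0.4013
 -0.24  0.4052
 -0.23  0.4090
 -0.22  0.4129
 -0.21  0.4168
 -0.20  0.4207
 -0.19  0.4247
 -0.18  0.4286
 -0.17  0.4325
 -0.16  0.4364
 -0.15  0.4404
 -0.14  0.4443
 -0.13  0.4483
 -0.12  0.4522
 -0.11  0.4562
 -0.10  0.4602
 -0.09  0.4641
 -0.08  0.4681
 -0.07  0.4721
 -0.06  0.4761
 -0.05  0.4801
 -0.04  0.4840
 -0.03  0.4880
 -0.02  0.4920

σ√T = 0.24·√0.3333 = 0.1386
d₁ = [ln(46/48) + (0.033 + ½·0.24²)·0.3333] / (σ√T) = (-0.0426 + 0.0206) / 0.1386 = -0.1585 ⇒ -0.16
N(d₁) = N(-0.16) = 0.4364
Δ_put = N(d₁) − 1 = 0.4364 − 1 = -0.5636

-0.5636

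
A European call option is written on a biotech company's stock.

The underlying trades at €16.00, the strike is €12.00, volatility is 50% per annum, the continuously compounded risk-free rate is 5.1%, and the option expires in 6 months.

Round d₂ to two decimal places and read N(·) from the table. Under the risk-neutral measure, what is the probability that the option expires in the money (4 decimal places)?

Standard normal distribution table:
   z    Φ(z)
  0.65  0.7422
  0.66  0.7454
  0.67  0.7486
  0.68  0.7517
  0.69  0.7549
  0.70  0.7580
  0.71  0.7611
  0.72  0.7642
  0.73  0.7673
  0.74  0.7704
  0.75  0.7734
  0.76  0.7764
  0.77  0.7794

0.7611

T = 0.5;  σ√T = 0.3536
d₁ = [ln(16/12) + (0.051 + ½·0.5²)·0.5] / (σ√T) = (0.2877 + 0.0880) / 0.3536 = 1.0626 → 1.06
d₂ = 1.0626 − 0.3536 = 0.7090 → 0.71
Risk-neutral Pr[S_T > K] = N(d₂) = N(0.71) = 0.7611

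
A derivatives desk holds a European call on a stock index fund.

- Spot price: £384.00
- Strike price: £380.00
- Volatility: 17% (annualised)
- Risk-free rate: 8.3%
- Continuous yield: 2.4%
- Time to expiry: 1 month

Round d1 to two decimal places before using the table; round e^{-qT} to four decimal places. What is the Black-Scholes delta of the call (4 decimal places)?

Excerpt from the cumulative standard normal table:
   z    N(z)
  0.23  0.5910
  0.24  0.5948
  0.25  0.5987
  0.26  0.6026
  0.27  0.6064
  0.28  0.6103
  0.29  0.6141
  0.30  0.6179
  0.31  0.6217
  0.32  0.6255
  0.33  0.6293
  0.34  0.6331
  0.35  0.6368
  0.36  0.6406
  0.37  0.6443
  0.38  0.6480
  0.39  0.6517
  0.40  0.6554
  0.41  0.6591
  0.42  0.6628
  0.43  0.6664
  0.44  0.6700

T = 0.08333;  σ√T = 0.0491
d₁ = [ln(384/380) + (0.083 − 0.024 + ½·0.17²)·0.08333] / (σ√T) = (0.0105 + 0.0061) / 0.0491 = 0.3381 ≈ 0.34
N(d₁) = N(0.34) = 0.6331
Δ_call = exp(−qT)·N(d₁) = 0.9980·0.6331 = 0.6318

0.6318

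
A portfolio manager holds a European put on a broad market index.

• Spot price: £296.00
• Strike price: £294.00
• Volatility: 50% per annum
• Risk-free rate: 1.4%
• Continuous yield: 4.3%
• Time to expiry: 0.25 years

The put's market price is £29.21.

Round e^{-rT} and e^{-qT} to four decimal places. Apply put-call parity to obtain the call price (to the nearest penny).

£29.07

exp(−qT) = exp(−0.043·0.25) = 0.9893;  exp(−rT) = exp(−0.014·0.25) = 0.9965
Put-call parity: C − P = S·e^(−qT) − K·e^(−rT) = 296·0.9893 − 294·0.9965 = 292.8328 − 292.9710 = -0.1382
C = P + (C − P) = 29.21 + (-0.1382) = 29.0718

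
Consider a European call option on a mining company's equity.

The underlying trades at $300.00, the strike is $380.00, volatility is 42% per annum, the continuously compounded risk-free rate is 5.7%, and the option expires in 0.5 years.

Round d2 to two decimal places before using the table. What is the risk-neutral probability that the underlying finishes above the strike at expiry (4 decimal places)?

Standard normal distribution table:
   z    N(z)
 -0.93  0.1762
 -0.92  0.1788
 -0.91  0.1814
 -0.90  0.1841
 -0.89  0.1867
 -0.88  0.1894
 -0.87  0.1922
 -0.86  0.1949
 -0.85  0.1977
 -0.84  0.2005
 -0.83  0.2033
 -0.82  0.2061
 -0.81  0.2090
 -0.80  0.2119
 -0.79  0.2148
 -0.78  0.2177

T = 0.5;  σ√T = 0.2970
d₁ = [ln(300/380) + (0.057 + 0.42²/2)·0.5] / 0.2970 = [-0.2364 + 0.0726] / 0.2970 = -0.5515 → -0.55
d₂ = d₁ − σ√T = -0.5515 − 0.2970 = -0.8485 → -0.85
Pr(exercise) under Q = N(d₂) = 0.1977

0.1977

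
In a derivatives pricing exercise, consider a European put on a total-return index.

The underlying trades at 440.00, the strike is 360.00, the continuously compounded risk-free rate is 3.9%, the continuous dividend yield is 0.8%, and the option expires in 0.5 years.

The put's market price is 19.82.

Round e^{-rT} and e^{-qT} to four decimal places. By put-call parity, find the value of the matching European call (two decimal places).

105.01

exp(−qT) = exp(−0.008·0.5) = 0.9960;  exp(−rT) = exp(−0.039·0.5) = 0.9807
Put-call parity: C − P = S·e^(−qT) − K·e^(−rT) = 440·0.9960 − 360·0.9807 = 438.2400 − 353.0520 = 85.1880
C = P + (C − P) = 19.82 + (85.1880) = 105.0080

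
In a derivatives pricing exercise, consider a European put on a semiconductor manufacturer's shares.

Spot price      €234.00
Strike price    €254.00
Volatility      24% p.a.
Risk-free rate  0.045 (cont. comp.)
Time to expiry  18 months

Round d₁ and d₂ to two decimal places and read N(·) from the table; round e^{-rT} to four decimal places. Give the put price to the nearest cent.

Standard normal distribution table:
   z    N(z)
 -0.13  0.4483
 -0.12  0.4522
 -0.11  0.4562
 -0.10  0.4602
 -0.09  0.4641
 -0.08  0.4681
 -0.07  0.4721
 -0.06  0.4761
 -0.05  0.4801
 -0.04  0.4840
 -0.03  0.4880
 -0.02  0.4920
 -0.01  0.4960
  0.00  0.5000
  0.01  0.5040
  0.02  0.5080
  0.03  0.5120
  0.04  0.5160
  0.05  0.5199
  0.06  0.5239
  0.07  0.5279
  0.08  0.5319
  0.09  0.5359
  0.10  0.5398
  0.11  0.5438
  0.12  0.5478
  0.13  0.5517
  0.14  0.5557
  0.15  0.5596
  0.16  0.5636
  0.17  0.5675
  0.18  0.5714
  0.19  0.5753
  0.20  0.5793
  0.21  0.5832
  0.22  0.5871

T = 1.5;  σ√T = 0.2939
d₁ = [ln(234/254) + (0.045 + 0.24²/2)·1.5] / 0.2939 = [-0.0820 + 0.1107] / 0.2939 = 0.0976 ≈ 0.10
d₂ = d₁ − σ√T = 0.0976 − 0.2939 = -0.1963 ≈ -0.20
e^(−rT) = e^(−0.045·1.5) = 0.9347
N(−d₂) = N(0.20) = 0.5793;  N(−d₁) = N(-0.10) = 0.4602
P = 254·0.9347·0.5793 − 234·0.4602 = 137.5338 − 107.6868 = 29.8470

€29.85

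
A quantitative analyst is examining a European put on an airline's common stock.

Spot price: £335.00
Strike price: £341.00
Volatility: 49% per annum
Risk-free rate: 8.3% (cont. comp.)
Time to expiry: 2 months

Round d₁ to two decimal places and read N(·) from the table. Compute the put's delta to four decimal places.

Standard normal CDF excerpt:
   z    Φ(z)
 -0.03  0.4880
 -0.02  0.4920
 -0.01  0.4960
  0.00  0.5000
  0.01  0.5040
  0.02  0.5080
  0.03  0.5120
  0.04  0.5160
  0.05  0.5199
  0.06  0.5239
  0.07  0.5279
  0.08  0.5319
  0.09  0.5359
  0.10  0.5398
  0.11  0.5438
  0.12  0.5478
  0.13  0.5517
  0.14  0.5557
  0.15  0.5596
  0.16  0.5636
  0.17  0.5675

σ√T = 0.49 × 0.4082 = 0.2000
ln(S/K) + (r + σ²/2)T = ln(335/341) + (0.083 + 0.49²/2)·0.1667 = -0.0178 + 0.0338 = 0.0161
d₁ = 0.0161 / 0.2000 = 0.0804 which rounds to 0.08
N(d₁) = N(0.08) = 0.5319
Δ_put = N(d₁) − 1 = 0.5319 − 1 = -0.4681

-0.4681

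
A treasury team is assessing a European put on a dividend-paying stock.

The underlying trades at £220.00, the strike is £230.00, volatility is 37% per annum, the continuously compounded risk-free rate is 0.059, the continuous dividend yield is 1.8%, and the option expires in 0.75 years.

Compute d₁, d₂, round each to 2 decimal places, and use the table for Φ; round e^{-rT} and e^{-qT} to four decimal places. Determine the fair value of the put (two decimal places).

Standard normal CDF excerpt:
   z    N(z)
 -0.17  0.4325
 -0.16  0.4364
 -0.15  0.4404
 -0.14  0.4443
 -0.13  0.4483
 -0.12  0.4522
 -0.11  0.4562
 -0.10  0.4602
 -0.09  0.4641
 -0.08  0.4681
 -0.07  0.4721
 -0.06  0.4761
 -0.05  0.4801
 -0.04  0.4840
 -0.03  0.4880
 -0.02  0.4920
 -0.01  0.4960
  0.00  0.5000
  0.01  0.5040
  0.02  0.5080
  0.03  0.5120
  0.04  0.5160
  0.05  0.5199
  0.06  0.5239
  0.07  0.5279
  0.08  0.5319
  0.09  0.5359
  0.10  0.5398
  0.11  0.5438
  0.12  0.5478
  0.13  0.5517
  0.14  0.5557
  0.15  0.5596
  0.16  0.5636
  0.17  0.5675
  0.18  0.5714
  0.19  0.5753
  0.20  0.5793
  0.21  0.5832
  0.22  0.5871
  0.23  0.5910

σ√T = 0.37 × 0.8660 = 0.3204
d₁ = [ln(220/230) + (0.059 − 0.018 + 0.37²/2)·0.75] / 0.3204 = [-0.0445 + 0.0821] / 0.3204 = 0.1175 ⇒ 0.12
d₂ = d₁ − σ√T = 0.1175 − 0.3204 = -0.2030 ⇒ -0.20
exp(−qT) = exp(−0.018·0.75) = 0.9866;  exp(−rT) = exp(−0.059·0.75) = 0.9567
N(−d₂) = N(0.20) = 0.5793;  N(−d₁) = N(-0.12) = 0.4522
P = 230·0.9567·0.5793 − 220·0.9866·0.4522 = 127.4698 − 98.1509 = 29.3188

£29.32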